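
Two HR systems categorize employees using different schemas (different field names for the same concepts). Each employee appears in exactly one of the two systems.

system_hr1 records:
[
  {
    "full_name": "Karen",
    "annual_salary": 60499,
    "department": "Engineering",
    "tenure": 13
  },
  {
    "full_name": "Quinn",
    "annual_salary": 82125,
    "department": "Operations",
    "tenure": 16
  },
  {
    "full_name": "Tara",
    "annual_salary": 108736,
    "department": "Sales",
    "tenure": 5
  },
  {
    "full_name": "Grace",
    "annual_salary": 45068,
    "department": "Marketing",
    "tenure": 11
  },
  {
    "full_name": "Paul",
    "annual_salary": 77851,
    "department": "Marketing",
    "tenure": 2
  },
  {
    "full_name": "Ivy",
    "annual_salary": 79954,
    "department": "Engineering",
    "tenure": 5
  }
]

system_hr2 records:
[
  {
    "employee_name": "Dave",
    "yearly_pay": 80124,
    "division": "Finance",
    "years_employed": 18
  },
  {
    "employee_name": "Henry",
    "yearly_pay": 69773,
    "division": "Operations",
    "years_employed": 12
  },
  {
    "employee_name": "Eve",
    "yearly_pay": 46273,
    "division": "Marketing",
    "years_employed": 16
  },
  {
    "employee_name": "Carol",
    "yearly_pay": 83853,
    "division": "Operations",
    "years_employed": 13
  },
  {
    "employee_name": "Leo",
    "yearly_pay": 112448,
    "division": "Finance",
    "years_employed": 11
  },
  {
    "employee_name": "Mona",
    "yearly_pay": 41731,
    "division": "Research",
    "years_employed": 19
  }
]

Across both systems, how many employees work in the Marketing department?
3

Schema mapping: "department" (system_hr1) = "division" (system_hr2) = department

Marketing employees in system_hr1: 2
Marketing employees in system_hr2: 1

Total in Marketing: 2 + 1 = 3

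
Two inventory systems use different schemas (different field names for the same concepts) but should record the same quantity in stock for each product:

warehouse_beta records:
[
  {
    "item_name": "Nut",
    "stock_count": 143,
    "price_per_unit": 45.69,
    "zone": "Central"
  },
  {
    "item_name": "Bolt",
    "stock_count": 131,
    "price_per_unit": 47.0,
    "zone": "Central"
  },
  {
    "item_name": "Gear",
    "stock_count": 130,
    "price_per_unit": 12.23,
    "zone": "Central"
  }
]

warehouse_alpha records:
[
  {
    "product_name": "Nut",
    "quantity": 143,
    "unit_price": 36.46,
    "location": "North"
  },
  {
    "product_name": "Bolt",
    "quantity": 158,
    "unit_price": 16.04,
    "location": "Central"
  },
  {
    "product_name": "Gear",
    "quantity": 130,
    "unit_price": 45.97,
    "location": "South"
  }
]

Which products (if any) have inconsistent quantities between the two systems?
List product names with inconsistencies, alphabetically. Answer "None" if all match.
Bolt

Schema mappings:
- "item_name" (warehouse_beta) = "product_name" (warehouse_alpha) = product name
- "stock_count" (warehouse_beta) = "quantity" (warehouse_alpha) = quantity

Comparison:
  Nut: 143 vs 143 - MATCH
  Bolt: 131 vs 158 - MISMATCH
  Gear: 130 vs 130 - MATCH

Products with inconsistencies: Bolt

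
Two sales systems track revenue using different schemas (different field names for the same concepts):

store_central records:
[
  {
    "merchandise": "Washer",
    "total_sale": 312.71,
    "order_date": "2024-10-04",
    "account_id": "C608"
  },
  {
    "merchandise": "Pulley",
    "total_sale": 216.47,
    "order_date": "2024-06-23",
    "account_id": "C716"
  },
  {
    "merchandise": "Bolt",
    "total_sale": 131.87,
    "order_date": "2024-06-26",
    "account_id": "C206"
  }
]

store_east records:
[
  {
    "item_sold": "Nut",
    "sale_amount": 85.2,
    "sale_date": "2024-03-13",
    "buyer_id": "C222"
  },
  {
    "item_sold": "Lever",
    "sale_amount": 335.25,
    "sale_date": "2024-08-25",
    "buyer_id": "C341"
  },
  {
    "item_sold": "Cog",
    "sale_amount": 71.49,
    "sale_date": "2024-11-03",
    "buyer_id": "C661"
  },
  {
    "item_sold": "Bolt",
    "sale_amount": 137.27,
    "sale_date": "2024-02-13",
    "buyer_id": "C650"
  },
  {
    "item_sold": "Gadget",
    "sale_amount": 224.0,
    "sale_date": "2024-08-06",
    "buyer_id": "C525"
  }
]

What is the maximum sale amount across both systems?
335.25

Reconcile: "total_sale" (store_central) = "sale_amount" (store_east) = sale amount

Maximum in store_central: 312.71
Maximum in store_east: 335.25

Overall maximum: max(312.71, 335.25) = 335.25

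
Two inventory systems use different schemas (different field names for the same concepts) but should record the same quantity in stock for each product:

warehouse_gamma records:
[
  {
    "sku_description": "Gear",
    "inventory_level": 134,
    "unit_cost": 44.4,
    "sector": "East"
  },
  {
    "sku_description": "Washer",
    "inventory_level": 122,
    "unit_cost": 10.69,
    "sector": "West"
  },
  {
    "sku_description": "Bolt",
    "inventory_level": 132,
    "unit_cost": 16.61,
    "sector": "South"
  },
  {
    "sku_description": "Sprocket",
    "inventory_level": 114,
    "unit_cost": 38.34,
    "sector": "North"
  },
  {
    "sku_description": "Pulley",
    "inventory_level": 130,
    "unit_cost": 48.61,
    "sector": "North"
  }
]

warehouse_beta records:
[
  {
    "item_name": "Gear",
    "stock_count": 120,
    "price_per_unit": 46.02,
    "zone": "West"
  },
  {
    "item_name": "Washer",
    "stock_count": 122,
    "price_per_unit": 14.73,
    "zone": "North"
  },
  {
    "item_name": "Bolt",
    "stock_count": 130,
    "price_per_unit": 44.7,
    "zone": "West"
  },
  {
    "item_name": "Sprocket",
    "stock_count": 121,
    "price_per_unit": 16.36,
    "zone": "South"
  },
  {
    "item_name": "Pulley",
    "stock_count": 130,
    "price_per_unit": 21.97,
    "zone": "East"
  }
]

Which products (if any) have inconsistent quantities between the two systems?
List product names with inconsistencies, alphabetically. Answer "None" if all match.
Bolt, Gear, Sprocket

Schema mappings:
- "sku_description" (warehouse_gamma) = "item_name" (warehouse_beta) = product name
- "inventory_level" (warehouse_gamma) = "stock_count" (warehouse_beta) = quantity

Comparison:
  Gear: 134 vs 120 - MISMATCH
  Washer: 122 vs 122 - MATCH
  Bolt: 132 vs 130 - MISMATCH
  Sprocket: 114 vs 121 - MISMATCH
  Pulley: 130 vs 130 - MATCH

Products with inconsistencies: Bolt, Gear, Sprocket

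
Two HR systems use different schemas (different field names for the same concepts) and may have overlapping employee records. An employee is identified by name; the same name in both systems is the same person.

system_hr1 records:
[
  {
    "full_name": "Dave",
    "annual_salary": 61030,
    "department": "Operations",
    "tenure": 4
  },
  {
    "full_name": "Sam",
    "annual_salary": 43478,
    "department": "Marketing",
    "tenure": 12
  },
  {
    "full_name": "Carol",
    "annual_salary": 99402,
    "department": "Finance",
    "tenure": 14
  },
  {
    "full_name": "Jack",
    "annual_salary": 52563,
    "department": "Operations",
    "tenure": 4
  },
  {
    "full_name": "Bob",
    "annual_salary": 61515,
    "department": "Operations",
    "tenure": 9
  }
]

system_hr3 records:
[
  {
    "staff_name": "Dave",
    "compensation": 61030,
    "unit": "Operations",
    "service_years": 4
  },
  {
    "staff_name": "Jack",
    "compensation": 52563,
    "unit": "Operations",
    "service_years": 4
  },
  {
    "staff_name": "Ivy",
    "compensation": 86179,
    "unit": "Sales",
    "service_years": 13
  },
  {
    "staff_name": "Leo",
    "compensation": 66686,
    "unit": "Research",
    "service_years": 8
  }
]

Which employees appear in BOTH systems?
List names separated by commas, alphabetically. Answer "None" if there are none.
Dave, Jack

Schema mapping: "full_name" (system_hr1) = "staff_name" (system_hr3) = employee name

Names in system_hr1: ['Bob', 'Carol', 'Dave', 'Jack', 'Sam']
Names in system_hr3: ['Dave', 'Ivy', 'Jack', 'Leo']

Intersection: ['Dave', 'Jack']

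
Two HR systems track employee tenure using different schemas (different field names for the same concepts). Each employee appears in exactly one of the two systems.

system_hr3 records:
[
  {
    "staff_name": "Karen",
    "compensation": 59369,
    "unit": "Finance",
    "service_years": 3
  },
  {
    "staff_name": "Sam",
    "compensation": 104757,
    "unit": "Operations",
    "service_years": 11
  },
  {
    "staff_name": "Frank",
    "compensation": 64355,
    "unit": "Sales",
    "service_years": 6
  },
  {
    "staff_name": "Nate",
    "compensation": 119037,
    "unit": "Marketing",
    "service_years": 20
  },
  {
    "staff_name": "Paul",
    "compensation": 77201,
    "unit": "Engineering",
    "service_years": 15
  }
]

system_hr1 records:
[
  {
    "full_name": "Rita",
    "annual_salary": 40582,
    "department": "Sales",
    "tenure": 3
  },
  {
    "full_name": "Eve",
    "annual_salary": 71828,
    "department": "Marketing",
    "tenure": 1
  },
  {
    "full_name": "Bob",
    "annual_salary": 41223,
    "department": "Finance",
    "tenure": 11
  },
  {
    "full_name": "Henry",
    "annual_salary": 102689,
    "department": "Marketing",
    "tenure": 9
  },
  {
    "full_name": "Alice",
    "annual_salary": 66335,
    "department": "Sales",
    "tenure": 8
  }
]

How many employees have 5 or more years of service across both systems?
7

Reconcile schemas: "service_years" (system_hr3) = "tenure" (system_hr1) = years of service

From system_hr3: 4 employees with >= 5 years
From system_hr1: 3 employees with >= 5 years

Total: 4 + 3 = 7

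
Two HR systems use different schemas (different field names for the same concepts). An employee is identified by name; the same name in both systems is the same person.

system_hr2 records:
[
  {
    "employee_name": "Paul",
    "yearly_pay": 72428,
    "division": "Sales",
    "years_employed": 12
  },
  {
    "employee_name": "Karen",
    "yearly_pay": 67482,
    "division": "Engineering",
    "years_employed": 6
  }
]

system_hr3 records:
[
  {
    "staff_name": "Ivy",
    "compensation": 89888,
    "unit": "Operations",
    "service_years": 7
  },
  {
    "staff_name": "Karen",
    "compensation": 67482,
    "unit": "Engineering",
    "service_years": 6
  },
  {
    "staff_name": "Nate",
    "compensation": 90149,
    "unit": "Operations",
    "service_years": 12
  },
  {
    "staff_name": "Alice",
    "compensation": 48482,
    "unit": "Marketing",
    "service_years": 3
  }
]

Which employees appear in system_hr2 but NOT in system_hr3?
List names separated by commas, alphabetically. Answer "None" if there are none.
Paul

Schema mapping: "employee_name" (system_hr2) = "staff_name" (system_hr3) = employee name

Names in system_hr2: ['Karen', 'Paul']
Names in system_hr3: ['Alice', 'Ivy', 'Karen', 'Nate']

In system_hr2 but not system_hr3: ['Paul']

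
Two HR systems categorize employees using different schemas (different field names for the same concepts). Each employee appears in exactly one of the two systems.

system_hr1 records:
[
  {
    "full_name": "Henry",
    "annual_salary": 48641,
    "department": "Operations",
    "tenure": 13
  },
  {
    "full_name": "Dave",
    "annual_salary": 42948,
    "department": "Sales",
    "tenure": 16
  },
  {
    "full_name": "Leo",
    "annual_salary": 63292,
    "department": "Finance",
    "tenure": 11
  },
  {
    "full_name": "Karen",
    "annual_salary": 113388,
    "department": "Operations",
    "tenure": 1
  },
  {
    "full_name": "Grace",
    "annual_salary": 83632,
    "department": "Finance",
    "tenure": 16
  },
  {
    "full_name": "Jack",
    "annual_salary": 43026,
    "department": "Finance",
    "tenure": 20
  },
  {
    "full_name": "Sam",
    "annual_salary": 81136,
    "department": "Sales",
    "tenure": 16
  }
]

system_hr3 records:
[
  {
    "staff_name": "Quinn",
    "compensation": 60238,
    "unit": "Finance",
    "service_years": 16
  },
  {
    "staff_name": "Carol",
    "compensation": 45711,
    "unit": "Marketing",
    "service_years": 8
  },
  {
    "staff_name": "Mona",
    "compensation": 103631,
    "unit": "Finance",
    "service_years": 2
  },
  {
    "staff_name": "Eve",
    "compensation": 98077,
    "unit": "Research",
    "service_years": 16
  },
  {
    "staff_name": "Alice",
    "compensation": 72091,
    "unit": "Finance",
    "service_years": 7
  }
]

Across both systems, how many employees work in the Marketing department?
1

Schema mapping: "department" (system_hr1) = "unit" (system_hr3) = department

Marketing employees in system_hr1: 0
Marketing employees in system_hr3: 1

Total in Marketing: 0 + 1 = 1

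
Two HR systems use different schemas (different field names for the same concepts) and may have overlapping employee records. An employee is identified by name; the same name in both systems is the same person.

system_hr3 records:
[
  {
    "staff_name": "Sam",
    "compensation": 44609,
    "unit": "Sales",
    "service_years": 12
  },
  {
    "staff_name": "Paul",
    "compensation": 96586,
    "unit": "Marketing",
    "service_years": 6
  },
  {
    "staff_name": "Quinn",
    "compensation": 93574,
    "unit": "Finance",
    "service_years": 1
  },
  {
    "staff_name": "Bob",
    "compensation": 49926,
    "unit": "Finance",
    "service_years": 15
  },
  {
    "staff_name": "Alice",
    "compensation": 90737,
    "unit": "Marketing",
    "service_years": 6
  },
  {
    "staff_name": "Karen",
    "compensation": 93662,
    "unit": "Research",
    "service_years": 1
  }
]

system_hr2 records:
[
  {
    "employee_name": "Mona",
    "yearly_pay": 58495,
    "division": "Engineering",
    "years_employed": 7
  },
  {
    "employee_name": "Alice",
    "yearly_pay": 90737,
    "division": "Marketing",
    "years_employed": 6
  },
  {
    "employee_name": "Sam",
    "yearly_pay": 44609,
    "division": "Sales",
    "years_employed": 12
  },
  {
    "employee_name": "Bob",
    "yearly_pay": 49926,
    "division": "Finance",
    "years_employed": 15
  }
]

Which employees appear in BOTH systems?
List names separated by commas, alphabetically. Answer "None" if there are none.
Alice, Bob, Sam

Schema mapping: "staff_name" (system_hr3) = "employee_name" (system_hr2) = employee name

Names in system_hr3: ['Alice', 'Bob', 'Karen', 'Paul', 'Quinn', 'Sam']
Names in system_hr2: ['Alice', 'Bob', 'Mona', 'Sam']

Intersection: ['Alice', 'Bob', 'Sam']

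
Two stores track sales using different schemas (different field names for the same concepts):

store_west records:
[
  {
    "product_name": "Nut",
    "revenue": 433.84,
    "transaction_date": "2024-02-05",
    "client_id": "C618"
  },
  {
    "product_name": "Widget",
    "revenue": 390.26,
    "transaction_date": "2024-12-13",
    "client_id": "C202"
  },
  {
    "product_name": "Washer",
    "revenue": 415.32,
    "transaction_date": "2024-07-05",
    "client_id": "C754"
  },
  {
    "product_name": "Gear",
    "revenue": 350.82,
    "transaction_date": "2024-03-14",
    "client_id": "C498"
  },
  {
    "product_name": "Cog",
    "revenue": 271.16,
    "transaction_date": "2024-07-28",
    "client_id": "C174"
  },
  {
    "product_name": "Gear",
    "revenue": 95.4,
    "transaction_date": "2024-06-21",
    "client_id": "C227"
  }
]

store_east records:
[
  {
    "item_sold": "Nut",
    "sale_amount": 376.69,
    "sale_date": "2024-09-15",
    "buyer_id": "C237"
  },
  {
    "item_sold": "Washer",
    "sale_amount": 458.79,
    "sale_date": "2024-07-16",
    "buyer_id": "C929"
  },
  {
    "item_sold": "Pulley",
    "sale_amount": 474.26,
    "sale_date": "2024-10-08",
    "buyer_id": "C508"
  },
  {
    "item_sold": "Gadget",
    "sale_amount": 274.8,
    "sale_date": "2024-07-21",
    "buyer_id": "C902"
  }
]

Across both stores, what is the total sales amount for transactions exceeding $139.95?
3445.94

Schema mapping: "revenue" (store_west) = "sale_amount" (store_east) = sale amount

Sum of sales > $139.95 in store_west: 1861.4
Sum of sales > $139.95 in store_east: 1584.54

Total: 1861.4 + 1584.54 = 3445.94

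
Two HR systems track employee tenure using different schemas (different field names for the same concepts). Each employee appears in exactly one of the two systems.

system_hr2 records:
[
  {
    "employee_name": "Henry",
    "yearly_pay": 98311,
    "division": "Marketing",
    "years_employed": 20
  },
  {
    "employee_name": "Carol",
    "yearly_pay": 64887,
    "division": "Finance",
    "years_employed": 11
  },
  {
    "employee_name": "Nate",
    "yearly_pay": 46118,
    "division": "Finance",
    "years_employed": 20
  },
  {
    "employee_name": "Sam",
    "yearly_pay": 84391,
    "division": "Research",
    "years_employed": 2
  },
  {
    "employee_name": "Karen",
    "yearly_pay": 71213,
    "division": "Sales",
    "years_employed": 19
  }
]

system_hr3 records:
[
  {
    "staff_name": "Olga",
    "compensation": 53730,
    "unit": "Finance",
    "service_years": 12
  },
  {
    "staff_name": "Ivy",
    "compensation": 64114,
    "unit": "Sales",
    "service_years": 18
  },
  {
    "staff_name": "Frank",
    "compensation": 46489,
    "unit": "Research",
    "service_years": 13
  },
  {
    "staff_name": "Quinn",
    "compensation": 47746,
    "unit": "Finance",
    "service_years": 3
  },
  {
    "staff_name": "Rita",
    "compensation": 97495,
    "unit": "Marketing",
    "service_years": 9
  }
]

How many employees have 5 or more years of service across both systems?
8

Reconcile schemas: "years_employed" (system_hr2) = "service_years" (system_hr3) = years of service

From system_hr2: 4 employees with >= 5 years
From system_hr3: 4 employees with >= 5 years

Total: 4 + 4 = 8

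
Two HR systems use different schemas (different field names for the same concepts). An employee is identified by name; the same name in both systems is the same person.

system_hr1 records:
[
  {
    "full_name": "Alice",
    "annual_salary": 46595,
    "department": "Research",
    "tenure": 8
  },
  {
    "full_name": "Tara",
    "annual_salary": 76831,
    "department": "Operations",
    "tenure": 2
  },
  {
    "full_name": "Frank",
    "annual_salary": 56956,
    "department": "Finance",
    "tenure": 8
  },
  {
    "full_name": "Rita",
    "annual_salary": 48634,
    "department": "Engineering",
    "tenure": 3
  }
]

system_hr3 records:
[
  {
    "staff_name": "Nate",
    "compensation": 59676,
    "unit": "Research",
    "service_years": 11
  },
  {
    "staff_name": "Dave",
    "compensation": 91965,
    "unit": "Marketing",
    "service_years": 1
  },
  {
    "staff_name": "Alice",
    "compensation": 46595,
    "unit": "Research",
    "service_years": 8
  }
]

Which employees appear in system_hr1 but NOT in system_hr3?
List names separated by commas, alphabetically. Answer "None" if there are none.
Frank, Rita, Tara

Schema mapping: "full_name" (system_hr1) = "staff_name" (system_hr3) = employee name

Names in system_hr1: ['Alice', 'Frank', 'Rita', 'Tara']
Names in system_hr3: ['Alice', 'Dave', 'Nate']

In system_hr1 but not system_hr3: ['Frank', 'Rita', 'Tara']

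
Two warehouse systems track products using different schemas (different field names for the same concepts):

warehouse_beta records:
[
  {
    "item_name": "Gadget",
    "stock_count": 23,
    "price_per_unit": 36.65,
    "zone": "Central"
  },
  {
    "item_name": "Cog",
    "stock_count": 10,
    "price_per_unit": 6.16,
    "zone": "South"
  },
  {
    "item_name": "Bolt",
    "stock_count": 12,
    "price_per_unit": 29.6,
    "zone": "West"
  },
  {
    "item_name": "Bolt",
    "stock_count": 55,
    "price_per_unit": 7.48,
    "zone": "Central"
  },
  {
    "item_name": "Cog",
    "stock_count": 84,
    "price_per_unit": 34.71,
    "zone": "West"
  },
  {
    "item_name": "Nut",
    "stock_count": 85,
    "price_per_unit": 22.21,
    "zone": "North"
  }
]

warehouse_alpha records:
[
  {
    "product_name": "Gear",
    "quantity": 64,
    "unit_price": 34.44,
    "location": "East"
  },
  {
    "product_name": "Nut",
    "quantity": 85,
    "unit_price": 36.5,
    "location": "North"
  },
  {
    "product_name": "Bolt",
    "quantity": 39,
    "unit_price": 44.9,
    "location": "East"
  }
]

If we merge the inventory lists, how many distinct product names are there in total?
5

Schema mapping: "item_name" (warehouse_beta) = "product_name" (warehouse_alpha) = product name

Products in warehouse_beta: ['Bolt', 'Cog', 'Gadget', 'Nut']
Products in warehouse_alpha: ['Bolt', 'Gear', 'Nut']

Union (unique products): ['Bolt', 'Cog', 'Gadget', 'Gear', 'Nut']
Count: 5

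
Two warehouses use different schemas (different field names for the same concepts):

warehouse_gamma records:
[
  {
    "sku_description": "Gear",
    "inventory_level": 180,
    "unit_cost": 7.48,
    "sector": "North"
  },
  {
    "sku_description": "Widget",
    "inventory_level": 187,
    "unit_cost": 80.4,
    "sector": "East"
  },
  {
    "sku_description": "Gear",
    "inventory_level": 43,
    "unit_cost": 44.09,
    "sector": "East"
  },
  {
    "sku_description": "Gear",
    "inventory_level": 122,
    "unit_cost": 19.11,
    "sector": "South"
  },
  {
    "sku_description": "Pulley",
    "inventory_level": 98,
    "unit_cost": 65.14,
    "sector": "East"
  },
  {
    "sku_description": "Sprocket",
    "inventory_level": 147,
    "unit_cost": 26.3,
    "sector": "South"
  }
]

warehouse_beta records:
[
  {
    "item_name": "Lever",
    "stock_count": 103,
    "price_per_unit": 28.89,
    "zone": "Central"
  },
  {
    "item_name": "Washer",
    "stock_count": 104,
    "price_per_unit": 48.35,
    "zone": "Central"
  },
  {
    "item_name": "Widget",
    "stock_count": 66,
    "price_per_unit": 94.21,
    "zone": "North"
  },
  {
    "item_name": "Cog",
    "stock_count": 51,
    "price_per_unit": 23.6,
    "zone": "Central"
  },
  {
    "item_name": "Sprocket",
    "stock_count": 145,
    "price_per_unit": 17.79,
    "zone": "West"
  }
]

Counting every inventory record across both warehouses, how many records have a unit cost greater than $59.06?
3

Schema mapping: "unit_cost" (warehouse_gamma) = "price_per_unit" (warehouse_beta) = unit cost

Records > $59.06 in warehouse_gamma: 2
Records > $59.06 in warehouse_beta: 1

Total count: 2 + 1 = 3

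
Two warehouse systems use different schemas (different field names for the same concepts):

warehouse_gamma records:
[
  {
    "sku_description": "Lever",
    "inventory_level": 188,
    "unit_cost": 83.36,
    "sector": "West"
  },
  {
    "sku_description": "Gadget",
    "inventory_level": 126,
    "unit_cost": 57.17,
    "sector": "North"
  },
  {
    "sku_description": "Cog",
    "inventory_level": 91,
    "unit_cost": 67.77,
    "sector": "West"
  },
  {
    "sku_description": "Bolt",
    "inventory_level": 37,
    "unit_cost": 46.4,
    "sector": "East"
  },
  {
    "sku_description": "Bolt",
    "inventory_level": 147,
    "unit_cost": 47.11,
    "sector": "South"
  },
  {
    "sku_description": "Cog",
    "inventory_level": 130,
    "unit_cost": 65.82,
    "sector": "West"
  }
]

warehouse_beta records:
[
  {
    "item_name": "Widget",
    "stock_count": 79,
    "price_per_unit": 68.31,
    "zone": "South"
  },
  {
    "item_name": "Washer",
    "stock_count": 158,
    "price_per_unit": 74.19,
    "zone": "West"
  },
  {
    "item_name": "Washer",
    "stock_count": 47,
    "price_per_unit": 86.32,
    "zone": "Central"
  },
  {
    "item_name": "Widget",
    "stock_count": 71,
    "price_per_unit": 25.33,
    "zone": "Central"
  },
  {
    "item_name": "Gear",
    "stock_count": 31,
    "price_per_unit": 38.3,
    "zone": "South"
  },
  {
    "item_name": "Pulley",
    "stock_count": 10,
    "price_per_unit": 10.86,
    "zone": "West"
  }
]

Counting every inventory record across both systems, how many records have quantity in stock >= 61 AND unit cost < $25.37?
1

Schema mappings:
- "inventory_level" (warehouse_gamma) = "stock_count" (warehouse_beta) = quantity
- "unit_cost" (warehouse_gamma) = "price_per_unit" (warehouse_beta) = unit cost

Records meeting both conditions in warehouse_gamma: 0
Records meeting both conditions in warehouse_beta: 1

Total: 0 + 1 = 1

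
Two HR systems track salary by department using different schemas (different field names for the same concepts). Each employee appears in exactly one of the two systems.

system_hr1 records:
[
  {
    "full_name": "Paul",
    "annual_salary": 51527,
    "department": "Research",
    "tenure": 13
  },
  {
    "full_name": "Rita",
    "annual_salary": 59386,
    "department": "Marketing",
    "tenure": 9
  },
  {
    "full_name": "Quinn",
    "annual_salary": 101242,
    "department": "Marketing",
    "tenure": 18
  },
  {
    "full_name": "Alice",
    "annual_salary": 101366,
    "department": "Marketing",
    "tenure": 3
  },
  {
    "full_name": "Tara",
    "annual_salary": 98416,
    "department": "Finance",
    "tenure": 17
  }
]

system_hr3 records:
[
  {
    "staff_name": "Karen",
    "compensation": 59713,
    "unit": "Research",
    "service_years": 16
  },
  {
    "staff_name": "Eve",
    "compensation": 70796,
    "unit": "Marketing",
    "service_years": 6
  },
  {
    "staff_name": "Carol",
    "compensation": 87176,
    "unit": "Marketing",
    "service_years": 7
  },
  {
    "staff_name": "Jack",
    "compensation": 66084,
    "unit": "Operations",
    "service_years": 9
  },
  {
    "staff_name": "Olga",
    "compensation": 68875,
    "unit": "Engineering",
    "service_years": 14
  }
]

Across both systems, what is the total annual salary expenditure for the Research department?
111240

Schema mappings:
- "department" (system_hr1) = "unit" (system_hr3) = department
- "annual_salary" (system_hr1) = "compensation" (system_hr3) = salary

Research salaries from system_hr1: 51527
Research salaries from system_hr3: 59713

Total: 51527 + 59713 = 111240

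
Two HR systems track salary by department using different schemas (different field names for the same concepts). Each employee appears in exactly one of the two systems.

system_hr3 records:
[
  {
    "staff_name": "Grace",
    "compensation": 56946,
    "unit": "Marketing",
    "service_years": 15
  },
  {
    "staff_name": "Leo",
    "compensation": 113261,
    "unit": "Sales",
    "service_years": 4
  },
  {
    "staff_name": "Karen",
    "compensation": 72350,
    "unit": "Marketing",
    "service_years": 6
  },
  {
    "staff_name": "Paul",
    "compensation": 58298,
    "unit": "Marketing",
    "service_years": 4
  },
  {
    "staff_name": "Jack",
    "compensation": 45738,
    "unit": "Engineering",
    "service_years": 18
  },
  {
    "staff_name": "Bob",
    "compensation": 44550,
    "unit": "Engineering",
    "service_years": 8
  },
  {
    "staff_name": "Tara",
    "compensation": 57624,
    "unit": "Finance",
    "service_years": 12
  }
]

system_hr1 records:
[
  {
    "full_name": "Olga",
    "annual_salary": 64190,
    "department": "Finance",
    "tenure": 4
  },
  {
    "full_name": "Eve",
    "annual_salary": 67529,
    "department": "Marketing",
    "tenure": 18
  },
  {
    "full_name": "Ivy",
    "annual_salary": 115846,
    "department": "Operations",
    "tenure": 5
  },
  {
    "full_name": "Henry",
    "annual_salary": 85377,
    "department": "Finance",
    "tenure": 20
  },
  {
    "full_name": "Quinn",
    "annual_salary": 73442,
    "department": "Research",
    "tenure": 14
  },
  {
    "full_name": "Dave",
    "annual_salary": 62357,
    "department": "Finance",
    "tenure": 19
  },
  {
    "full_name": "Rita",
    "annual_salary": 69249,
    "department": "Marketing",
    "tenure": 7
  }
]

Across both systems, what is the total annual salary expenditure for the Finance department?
269548

Schema mappings:
- "unit" (system_hr3) = "department" (system_hr1) = department
- "compensation" (system_hr3) = "annual_salary" (system_hr1) = salary

Finance salaries from system_hr3: 57624
Finance salaries from system_hr1: 211924

Total: 57624 + 211924 = 269548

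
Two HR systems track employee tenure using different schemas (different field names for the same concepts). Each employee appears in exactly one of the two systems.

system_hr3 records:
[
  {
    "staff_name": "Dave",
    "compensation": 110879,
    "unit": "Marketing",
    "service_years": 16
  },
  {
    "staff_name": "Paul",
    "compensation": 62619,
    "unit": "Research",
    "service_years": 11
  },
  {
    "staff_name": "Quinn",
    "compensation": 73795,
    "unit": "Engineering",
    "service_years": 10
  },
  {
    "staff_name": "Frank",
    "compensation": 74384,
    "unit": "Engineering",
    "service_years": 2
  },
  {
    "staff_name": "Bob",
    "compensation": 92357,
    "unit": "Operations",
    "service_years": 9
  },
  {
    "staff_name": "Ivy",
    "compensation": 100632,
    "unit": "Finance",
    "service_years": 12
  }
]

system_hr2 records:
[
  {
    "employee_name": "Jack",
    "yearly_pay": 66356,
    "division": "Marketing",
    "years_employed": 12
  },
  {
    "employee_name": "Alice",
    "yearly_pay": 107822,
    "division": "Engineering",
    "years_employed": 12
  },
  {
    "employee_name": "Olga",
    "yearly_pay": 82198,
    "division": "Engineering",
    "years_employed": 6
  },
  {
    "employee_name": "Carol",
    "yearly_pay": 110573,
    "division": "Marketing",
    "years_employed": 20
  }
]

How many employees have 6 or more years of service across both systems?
9

Reconcile schemas: "service_years" (system_hr3) = "years_employed" (system_hr2) = years of service

From system_hr3: 5 employees with >= 6 years
From system_hr2: 4 employees with >= 6 years

Total: 5 + 4 = 9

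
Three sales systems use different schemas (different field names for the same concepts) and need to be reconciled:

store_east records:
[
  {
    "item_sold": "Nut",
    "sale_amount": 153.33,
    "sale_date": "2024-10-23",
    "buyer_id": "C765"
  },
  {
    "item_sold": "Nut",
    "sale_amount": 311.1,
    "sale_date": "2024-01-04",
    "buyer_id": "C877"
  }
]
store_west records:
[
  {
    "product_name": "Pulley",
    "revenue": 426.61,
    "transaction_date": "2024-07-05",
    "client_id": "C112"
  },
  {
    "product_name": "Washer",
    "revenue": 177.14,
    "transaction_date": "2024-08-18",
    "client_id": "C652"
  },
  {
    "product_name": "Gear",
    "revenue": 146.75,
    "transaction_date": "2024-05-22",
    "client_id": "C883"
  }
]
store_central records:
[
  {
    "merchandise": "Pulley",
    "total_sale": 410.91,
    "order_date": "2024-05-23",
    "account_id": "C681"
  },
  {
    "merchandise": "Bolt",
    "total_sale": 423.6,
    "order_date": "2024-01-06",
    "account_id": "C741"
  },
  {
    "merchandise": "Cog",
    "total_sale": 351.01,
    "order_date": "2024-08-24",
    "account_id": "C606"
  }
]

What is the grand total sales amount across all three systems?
2400.45

Schema reconciliation - all amount fields map to sale amount:

store_east (sale_amount): 464.43
store_west (revenue): 750.5
store_central (total_sale): 1185.52

Grand total: 2400.45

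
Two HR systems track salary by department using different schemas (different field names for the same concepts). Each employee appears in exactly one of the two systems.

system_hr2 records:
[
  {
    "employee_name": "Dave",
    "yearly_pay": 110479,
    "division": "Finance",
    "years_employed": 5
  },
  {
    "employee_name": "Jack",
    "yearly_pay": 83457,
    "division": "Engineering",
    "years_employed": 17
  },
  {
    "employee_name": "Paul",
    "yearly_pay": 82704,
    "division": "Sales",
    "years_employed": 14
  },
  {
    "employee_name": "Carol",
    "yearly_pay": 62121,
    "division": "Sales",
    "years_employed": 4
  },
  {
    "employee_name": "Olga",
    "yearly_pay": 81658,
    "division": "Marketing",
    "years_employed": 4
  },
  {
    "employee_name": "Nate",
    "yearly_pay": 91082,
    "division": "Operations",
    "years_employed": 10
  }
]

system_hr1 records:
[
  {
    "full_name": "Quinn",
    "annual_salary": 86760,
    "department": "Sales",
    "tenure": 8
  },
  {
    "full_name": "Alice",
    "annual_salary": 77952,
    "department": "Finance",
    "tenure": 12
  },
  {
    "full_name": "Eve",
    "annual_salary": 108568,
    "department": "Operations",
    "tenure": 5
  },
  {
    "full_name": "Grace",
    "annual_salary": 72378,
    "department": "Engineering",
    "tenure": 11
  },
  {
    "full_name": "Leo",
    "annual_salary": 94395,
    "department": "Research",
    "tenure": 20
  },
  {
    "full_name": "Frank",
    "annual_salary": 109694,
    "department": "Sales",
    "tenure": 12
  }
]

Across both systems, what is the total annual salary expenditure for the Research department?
94395

Schema mappings:
- "division" (system_hr2) = "department" (system_hr1) = department
- "yearly_pay" (system_hr2) = "annual_salary" (system_hr1) = salary

Research salaries from system_hr2: 0
Research salaries from system_hr1: 94395

Total: 0 + 94395 = 94395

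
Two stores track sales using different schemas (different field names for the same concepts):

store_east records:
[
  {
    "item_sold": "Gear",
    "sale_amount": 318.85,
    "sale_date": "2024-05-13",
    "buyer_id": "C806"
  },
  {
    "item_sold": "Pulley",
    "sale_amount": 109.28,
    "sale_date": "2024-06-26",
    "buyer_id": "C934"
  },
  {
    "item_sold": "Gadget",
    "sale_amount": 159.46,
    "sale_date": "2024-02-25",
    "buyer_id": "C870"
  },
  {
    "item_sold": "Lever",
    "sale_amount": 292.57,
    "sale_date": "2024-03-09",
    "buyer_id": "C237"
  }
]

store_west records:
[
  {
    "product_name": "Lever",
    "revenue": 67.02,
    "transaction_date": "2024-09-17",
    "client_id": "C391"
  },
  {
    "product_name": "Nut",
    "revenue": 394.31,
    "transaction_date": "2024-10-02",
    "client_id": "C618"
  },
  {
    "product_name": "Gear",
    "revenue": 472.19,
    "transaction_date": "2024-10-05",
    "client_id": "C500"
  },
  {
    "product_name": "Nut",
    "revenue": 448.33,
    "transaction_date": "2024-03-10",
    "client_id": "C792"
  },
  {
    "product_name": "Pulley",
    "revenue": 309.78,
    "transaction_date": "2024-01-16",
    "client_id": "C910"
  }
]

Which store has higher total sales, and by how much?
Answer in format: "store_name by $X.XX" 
store_west by $811.47

Schema mapping: "sale_amount" (store_east) = "revenue" (store_west) = sale amount

Total for store_east: 880.16
Total for store_west: 1691.63

Difference: |880.16 - 1691.63| = 811.47
store_west has higher sales by $811.47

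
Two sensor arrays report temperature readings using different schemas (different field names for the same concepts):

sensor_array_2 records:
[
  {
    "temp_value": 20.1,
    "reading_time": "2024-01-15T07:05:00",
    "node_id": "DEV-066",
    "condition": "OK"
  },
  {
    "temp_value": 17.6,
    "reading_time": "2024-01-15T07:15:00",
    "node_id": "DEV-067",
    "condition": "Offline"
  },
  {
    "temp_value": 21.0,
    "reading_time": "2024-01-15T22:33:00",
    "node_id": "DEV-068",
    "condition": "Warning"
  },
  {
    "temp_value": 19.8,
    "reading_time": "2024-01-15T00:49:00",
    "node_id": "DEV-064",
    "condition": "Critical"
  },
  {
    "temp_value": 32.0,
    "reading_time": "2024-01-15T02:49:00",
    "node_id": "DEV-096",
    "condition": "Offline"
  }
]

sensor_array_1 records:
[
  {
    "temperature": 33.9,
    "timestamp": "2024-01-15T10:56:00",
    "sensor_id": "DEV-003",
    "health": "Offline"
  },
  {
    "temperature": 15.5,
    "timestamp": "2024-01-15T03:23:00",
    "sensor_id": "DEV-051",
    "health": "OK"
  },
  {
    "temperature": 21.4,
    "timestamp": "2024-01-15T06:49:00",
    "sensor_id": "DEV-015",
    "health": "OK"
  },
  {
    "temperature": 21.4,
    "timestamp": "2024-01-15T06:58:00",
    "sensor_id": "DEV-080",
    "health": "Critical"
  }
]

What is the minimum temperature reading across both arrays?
15.5

Schema mapping: "temp_value" (sensor_array_2) = "temperature" (sensor_array_1) = temperature reading

Minimum in sensor_array_2: 17.6
Minimum in sensor_array_1: 15.5

Overall minimum: min(17.6, 15.5) = 15.5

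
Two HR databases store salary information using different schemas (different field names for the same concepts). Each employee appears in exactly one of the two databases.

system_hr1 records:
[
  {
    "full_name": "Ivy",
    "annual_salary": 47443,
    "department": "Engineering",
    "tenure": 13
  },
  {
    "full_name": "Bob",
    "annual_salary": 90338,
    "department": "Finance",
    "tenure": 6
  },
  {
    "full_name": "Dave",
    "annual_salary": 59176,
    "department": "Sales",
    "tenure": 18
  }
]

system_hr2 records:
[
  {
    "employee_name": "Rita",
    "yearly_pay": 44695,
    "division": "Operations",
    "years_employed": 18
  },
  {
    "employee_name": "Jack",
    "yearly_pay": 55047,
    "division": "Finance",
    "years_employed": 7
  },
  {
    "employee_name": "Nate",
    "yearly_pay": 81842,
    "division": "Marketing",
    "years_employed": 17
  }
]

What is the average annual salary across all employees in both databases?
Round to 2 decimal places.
63090.17

Schema mapping: "annual_salary" (system_hr1) = "yearly_pay" (system_hr2) = annual salary

All salaries: [47443, 90338, 59176, 44695, 55047, 81842]
Sum: 378541
Count: 6
Average: 378541 / 6 = 63090.17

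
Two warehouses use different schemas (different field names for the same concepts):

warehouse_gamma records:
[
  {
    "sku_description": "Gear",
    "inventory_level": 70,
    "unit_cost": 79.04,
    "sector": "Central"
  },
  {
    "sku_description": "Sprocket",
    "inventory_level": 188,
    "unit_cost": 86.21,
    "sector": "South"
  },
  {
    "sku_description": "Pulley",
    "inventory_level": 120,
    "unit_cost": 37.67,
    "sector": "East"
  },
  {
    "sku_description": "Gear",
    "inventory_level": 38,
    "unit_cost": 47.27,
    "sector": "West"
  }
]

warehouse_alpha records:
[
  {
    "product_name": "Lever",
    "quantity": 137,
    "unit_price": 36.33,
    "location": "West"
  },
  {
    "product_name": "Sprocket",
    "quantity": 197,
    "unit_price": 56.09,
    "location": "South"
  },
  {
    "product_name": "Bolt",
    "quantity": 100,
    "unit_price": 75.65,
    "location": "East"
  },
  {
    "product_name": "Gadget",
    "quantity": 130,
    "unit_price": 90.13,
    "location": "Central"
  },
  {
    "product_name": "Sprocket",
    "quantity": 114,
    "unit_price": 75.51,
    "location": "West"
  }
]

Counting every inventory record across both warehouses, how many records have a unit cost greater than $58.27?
5

Schema mapping: "unit_cost" (warehouse_gamma) = "unit_price" (warehouse_alpha) = unit cost

Records > $58.27 in warehouse_gamma: 2
Records > $58.27 in warehouse_alpha: 3

Total count: 2 + 3 = 5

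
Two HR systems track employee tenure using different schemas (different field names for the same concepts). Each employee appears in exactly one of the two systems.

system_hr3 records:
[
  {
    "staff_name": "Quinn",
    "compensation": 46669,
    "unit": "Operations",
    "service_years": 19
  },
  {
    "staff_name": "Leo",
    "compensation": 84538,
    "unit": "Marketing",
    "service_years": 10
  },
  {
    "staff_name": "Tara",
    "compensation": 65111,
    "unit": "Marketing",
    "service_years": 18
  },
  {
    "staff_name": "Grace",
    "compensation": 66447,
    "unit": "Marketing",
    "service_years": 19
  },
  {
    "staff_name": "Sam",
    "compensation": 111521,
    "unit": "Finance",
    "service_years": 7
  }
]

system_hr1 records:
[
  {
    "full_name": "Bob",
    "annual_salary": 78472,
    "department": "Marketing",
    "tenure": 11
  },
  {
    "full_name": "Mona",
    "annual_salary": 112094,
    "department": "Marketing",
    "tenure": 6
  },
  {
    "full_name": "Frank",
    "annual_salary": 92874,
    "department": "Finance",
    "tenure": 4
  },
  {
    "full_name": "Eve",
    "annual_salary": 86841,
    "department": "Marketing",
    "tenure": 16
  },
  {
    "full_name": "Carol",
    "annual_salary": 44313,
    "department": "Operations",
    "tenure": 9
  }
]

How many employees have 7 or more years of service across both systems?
8

Reconcile schemas: "service_years" (system_hr3) = "tenure" (system_hr1) = years of service

From system_hr3: 5 employees with >= 7 years
From system_hr1: 3 employees with >= 7 years

Total: 5 + 3 = 8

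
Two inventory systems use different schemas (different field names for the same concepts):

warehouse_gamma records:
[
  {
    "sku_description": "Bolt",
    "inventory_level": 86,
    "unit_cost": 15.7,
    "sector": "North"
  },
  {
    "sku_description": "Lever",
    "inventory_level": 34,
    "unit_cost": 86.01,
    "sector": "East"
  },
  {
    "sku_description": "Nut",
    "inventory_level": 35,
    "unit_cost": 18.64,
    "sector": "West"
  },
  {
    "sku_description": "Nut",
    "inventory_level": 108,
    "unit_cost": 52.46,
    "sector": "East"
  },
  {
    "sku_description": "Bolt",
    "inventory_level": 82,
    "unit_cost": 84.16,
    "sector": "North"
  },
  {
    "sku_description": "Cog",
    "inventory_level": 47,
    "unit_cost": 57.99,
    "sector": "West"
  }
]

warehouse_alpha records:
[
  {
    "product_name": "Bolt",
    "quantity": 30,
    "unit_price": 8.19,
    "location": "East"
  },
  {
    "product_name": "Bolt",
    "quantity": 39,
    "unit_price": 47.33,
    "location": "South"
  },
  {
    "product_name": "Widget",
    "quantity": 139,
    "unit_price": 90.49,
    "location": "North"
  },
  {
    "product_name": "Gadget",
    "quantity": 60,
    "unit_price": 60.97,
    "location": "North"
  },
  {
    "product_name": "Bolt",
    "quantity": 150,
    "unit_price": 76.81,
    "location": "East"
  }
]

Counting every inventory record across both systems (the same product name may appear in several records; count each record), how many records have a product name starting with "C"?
1

Schema mapping: "sku_description" (warehouse_gamma) = "product_name" (warehouse_alpha) = product name

Records with product name starting with "C" in warehouse_gamma: 1
Records with product name starting with "C" in warehouse_alpha: 0

Total: 1 + 0 = 1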